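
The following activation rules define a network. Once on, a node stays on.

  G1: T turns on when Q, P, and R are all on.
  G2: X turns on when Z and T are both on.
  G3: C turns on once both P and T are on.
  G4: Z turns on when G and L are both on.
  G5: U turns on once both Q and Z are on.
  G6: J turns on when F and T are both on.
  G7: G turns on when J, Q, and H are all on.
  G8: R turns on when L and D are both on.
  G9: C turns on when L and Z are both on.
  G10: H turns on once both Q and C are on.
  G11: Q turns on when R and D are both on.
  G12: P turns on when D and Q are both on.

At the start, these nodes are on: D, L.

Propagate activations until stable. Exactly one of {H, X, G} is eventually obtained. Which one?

L and D are on, so R turns on (G8).
R and D are on, so Q turns on (G11).
D and Q are on, so P turns on (G12).
G1: Q, P, and R on → T on.
G3: P and T on → C on.
G10: Q and C on → H on.
X would need Z and T (G2), but Z never turns on. G would need J, Q, and H (G7), but J never turns on.

H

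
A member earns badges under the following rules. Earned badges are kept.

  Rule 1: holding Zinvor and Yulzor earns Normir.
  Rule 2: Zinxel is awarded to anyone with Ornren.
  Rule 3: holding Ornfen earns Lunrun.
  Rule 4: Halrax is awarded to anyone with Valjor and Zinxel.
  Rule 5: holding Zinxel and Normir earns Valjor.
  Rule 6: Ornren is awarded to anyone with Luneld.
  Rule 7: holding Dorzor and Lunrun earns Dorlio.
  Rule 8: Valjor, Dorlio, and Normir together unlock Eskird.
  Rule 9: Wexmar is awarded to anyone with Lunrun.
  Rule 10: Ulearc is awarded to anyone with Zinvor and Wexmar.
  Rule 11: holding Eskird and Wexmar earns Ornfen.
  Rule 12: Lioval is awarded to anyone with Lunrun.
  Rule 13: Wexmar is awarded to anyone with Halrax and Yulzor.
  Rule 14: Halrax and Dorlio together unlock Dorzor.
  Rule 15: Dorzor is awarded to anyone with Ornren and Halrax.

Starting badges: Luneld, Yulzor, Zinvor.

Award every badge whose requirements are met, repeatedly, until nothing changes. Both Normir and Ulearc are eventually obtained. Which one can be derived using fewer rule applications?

Normir: With Zinvor and Yulzor, Normir is earned (Rule 1). [1 rule application]
Ulearc: With Luneld, Ornren is earned (Rule 6). With Zinvor and Yulzor, Normir is earned (Rule 1). With Ornren, Zinxel is earned (Rule 2). With Zinxel and Normir, Valjor is earned (Rule 5). With Valjor and Zinxel, Halrax is earned (Rule 4). With Halrax and Yulzor, Wexmar is earned (Rule 13). With Zinvor and Wexmar, Ulearc is earned (Rule 10). [7 rule applications]
Normir needs fewer.

Normir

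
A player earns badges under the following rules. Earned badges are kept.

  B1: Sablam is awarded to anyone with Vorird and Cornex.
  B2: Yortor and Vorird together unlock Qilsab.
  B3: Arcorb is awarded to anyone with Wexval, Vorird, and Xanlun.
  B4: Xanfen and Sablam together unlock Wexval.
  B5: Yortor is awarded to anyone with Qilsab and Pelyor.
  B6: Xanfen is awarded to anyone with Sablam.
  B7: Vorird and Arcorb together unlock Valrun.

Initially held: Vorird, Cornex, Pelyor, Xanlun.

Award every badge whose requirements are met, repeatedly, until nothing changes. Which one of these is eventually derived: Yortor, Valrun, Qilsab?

With Vorird and Cornex, Sablam is earned (B1).
With Sablam, Xanfen is earned (B6).
With Xanfen and Sablam, Wexval is earned (B4).
With Wexval, Vorird, and Xanlun, Arcorb is earned (B3).
With Vorird and Arcorb, Valrun is earned (B7).
Yortor would need Qilsab and Pelyor (B5), but Qilsab is never earned. Qilsab would need Yortor and Vorird (B2), but Yortor is never earned.

Valrun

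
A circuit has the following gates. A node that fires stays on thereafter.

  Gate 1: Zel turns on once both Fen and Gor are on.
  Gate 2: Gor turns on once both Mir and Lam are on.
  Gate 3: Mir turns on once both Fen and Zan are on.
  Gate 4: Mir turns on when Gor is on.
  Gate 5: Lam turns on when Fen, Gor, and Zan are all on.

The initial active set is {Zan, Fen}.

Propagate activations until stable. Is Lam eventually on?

Lam would need Fen, Gor, and Zan (Gate 5), but Gor never turns on.

No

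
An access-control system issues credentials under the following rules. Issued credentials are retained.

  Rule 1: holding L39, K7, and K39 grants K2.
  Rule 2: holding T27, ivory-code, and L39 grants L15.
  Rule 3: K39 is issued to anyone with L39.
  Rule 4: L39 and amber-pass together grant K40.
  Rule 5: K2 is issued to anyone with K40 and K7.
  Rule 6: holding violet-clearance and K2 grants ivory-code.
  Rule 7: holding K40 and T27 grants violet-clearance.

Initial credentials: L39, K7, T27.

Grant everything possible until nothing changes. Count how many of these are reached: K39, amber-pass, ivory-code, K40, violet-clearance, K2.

2

Holding L39 grants K39 (Rule 3).
Holding L39, K7, and K39 grants K2 (Rule 1).
K39: reached.
No rule produces amber-pass, and it is not given.
ivory-code would need violet-clearance and K2 (Rule 6), but violet-clearance is never granted.
K40 would need L39 and amber-pass (Rule 4), but amber-pass is never granted.
violet-clearance would need K40 and T27 (Rule 7), but K40 is never granted.
K2: reached.
Reached: K39 and K2 — 2 of the 6.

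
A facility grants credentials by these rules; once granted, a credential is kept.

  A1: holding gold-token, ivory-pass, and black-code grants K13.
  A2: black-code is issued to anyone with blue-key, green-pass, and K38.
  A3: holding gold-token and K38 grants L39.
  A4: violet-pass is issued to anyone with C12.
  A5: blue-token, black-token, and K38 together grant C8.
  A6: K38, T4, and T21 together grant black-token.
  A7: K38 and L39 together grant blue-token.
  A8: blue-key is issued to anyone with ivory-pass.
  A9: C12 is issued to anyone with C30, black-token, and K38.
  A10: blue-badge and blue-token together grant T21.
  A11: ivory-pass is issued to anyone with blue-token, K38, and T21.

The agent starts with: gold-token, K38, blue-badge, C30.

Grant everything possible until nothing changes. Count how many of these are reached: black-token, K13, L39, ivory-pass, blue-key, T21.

4

Holding gold-token and K38 grants L39 (A3).
Holding K38 and L39 grants blue-token (A7).
Holding blue-badge and blue-token grants T21 (A10).
Holding blue-token, K38, and T21 grants ivory-pass (A11).
Holding ivory-pass grants blue-key (A8).
black-token would need K38, T4, and T21 (A6), but T4 is never granted.
K13 would need gold-token, ivory-pass, and black-code (A1), but black-code is never granted.
L39: reached.
ivory-pass: reached.
blue-key: reached.
T21: reached.
Reached: L39, ivory-pass, blue-key, and T21 — 4 of the 6.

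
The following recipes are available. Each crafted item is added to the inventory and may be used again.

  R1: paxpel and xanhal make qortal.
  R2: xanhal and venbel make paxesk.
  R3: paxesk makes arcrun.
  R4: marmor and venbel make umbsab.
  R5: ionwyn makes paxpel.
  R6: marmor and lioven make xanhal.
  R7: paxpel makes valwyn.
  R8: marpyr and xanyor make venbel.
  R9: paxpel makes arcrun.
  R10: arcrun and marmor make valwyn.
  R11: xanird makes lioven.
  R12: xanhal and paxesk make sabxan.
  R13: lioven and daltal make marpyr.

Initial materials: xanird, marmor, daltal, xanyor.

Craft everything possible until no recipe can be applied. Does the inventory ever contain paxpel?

No

paxpel would need ionwyn (R5), but ionwyn is never obtained.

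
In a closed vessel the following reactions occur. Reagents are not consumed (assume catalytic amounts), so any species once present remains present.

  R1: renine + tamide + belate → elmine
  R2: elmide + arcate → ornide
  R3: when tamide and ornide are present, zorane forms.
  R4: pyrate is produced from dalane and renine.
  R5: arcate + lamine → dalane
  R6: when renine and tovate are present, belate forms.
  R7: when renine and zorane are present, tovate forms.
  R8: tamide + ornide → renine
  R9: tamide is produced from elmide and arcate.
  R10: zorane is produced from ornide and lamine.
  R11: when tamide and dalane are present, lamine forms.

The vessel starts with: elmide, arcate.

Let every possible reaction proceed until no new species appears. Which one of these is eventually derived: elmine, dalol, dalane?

elmide and arcate present → ornide forms (R2).
elmide and arcate present → tamide forms (R9).
tamide and ornide present → zorane forms (R3).
tamide and ornide present → renine forms (R8).
renine and zorane present → tovate forms (R7).
renine and tovate present → belate forms (R6).
renine, tamide, and belate present → elmine forms (R1).
No rule produces dalol, and it is not given. dalane would need arcate and lamine (R5), but lamine never forms.

elmine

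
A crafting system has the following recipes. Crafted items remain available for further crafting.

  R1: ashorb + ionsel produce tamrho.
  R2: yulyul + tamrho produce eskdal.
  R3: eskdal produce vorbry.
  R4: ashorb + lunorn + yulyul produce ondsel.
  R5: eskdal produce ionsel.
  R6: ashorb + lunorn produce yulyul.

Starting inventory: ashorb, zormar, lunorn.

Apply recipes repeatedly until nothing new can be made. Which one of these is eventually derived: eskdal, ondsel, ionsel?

ondsel

ashorb + lunorn → yulyul (R6).
ashorb + lunorn + yulyul → ondsel (R4).
ionsel would need eskdal (R5), but eskdal is never obtained. eskdal would need yulyul and tamrho (R2), but tamrho is never obtained.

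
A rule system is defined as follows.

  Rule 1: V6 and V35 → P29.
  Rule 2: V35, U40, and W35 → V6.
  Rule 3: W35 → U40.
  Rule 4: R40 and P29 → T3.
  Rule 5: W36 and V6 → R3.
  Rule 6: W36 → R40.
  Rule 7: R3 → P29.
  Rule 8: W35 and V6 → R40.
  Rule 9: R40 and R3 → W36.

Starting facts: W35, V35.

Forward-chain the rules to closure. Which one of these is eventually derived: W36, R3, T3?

T3

From W35, Rule 3 gives U40.
From V35, U40, and W35, Rule 2 gives V6.
From V6 and V35, Rule 1 gives P29.
From W35 and V6, Rule 8 gives R40.
From R40 and P29, Rule 4 gives T3.
W36 would need R40 and R3 (Rule 9), but R3 is never established. R3 would need W36 and V6 (Rule 5), but W36 is never established.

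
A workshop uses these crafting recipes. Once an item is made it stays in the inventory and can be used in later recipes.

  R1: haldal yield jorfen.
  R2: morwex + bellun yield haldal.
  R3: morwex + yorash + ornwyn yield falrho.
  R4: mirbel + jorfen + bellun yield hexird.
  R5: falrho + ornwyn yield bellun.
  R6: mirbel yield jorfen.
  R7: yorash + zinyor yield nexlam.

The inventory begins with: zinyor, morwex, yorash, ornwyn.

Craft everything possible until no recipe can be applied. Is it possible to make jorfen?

Using R3, morwex, yorash, and ornwyn make falrho.
Using R5, falrho and ornwyn make bellun.
Using R2, morwex and bellun make haldal.
Using R1, haldal makes jorfen.

Yes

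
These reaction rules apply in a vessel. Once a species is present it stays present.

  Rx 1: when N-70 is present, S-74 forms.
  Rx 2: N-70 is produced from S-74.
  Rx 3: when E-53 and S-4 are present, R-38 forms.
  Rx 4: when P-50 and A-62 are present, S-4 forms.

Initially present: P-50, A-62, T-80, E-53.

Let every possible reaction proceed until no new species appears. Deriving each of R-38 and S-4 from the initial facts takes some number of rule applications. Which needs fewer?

S-4: P-50 and A-62 present → S-4 forms (Rx 4). [1 rule application]
R-38: P-50 and A-62 present → S-4 forms (Rx 4). E-53 and S-4 present → R-38 forms (Rx 3). [2 rule applications]
S-4 needs fewer.

S-4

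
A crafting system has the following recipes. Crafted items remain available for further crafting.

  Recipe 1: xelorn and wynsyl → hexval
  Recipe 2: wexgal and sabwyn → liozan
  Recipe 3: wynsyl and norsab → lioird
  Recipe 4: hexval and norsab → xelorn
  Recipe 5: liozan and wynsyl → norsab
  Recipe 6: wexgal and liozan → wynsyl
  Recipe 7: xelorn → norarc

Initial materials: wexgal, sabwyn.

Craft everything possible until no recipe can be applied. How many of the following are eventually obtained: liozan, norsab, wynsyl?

wexgal and sabwyn → liozan (Recipe 2).
wexgal and liozan → wynsyl (Recipe 6).
Using Recipe 5, liozan and wynsyl make norsab.
liozan: reached.
norsab: reached.
wynsyl: reached.
All 3 are reached.

3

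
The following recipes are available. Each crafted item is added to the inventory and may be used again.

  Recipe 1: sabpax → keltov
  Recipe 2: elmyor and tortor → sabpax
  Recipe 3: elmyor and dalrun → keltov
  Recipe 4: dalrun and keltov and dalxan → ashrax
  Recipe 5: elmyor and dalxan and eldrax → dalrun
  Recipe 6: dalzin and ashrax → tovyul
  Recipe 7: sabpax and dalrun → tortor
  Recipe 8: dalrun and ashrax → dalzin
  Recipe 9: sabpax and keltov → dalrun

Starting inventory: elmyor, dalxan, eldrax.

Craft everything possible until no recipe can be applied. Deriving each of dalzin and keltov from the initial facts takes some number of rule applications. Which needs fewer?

keltov: elmyor and dalxan and eldrax → dalrun (Recipe 5). Using Recipe 3, elmyor and dalrun make keltov. [2 rule applications]
dalzin: Using Recipe 5, elmyor, dalxan, and eldrax make dalrun. elmyor and dalrun → keltov (Recipe 3). Using Recipe 4, dalrun, keltov, and dalxan make ashrax. Using Recipe 8, dalrun and ashrax make dalzin. [4 rule applications]
keltov needs fewer.

keltov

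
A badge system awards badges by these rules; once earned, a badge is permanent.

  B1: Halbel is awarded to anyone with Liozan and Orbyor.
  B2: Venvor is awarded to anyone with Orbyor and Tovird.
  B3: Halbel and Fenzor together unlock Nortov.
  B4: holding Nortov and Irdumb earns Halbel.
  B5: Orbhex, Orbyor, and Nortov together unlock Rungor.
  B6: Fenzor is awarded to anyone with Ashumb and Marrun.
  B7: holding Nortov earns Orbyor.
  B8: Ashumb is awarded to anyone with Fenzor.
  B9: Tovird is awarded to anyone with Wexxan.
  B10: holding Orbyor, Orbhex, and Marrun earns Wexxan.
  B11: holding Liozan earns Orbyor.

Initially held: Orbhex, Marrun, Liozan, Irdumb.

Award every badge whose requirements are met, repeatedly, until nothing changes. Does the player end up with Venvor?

With Liozan, Orbyor is earned (B11).
With Orbyor, Orbhex, and Marrun, Wexxan is earned (B10).
With Wexxan, Tovird is earned (B9).
With Orbyor and Tovird, Venvor is earned (B2).

Yes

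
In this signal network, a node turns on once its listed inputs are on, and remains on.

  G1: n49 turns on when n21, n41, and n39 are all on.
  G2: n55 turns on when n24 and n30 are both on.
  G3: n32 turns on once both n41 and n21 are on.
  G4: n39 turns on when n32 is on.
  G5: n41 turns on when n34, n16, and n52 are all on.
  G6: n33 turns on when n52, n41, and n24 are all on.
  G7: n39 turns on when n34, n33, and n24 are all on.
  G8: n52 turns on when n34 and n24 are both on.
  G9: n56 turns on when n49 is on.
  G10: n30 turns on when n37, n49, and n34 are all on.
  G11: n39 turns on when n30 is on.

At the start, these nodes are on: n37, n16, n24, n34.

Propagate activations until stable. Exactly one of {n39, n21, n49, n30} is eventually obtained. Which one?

n39

G8: n34 and n24 on → n52 on.
n34, n16, and n52 are on, so n41 turns on (G5).
n52, n41, and n24 are on, so n33 turns on (G6).
G7: n34, n33, and n24 on → n39 on.
n30 would need n37, n49, and n34 (G10), but n49 never turns on. No rule produces n21, and it is not given. n49 would need n21, n41, and n39 (G1), but n21 never turns on.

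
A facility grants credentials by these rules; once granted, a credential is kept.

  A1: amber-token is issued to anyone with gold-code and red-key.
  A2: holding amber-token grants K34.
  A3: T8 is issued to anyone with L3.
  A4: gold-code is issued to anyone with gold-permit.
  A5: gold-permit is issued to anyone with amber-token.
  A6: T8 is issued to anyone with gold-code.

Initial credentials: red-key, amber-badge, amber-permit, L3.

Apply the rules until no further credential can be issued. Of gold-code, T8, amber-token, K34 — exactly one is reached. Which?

Holding L3 grants T8 (A3).
amber-token would need gold-code and red-key (A1), but gold-code is never granted. K34 would need amber-token (A2), but amber-token is never granted. gold-code would need gold-permit (A4), but gold-permit is never granted.

T8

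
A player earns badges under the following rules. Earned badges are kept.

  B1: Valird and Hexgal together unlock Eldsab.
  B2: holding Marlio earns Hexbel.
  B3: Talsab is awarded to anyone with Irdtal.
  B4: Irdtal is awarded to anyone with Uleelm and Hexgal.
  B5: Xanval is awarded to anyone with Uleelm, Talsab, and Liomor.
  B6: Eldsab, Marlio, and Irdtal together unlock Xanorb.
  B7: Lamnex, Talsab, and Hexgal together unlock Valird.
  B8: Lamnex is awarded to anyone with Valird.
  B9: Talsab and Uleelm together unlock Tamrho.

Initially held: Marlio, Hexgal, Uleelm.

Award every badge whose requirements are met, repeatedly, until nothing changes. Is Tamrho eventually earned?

Yes

With Uleelm and Hexgal, Irdtal is earned (B4).
With Irdtal, Talsab is earned (B3).
With Talsab and Uleelm, Tamrho is earned (B9).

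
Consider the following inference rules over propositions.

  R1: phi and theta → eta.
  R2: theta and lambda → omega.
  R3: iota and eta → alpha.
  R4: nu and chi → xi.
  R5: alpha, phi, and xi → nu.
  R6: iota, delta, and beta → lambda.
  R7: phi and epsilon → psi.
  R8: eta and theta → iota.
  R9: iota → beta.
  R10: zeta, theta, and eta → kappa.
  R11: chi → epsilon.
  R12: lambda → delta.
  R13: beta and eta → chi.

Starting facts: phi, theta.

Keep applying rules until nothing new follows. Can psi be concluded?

Yes

From phi and theta, R1 gives eta.
eta and theta hold, so iota follows (R8).
From iota, R9 gives beta.
From beta and eta, R13 gives chi.
From chi, R11 gives epsilon.
phi and epsilon hold, so psi follows (R7).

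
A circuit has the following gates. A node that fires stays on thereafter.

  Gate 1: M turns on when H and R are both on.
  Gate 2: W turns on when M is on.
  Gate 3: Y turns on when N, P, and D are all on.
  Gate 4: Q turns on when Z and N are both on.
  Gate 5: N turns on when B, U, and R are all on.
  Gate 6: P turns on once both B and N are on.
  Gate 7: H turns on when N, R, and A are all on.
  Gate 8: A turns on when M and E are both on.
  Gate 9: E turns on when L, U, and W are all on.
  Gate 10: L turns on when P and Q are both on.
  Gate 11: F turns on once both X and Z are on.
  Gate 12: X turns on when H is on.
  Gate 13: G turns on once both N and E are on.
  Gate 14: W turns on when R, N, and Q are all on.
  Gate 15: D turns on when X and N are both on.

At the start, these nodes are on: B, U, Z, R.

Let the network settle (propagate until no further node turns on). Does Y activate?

No

Y would need N, P, and D (Gate 3), but D never turns on.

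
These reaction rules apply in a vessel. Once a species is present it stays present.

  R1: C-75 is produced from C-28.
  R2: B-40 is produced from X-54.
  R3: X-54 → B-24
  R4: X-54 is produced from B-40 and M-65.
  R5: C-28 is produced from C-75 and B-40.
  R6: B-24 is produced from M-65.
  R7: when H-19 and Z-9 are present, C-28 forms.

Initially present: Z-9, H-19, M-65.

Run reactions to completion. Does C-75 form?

Yes

H-19 and Z-9 present → C-28 forms (R7).
C-28 present → C-75 forms (R1).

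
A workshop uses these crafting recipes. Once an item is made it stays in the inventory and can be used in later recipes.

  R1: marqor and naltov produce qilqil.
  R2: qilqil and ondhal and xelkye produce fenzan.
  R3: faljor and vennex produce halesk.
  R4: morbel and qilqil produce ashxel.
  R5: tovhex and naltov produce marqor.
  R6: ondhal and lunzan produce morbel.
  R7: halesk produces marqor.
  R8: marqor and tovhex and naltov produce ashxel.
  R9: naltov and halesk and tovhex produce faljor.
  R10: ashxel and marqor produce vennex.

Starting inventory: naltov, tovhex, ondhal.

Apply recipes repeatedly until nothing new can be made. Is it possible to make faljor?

faljor would need naltov, halesk, and tovhex (R9), but halesk is never obtained.

No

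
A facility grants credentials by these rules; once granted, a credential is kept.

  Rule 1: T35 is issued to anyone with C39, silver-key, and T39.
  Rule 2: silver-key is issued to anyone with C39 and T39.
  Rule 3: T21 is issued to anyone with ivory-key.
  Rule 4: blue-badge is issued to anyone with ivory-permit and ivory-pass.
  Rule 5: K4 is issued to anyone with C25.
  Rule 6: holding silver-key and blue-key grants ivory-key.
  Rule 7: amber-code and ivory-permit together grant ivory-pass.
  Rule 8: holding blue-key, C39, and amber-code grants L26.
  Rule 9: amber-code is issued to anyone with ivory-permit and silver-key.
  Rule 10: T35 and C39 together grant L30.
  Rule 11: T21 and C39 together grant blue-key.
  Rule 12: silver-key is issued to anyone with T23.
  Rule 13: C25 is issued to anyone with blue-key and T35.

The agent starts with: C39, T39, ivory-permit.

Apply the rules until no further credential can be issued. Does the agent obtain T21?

T21 would need ivory-key (Rule 3), but ivory-key is never granted.

No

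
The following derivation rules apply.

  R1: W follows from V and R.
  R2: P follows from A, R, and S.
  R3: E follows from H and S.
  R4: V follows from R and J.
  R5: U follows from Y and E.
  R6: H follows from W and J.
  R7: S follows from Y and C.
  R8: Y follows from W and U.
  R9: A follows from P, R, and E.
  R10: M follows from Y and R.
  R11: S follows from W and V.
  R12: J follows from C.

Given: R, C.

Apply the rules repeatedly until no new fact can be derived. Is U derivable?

No

U would need Y and E (R5), but Y is never established.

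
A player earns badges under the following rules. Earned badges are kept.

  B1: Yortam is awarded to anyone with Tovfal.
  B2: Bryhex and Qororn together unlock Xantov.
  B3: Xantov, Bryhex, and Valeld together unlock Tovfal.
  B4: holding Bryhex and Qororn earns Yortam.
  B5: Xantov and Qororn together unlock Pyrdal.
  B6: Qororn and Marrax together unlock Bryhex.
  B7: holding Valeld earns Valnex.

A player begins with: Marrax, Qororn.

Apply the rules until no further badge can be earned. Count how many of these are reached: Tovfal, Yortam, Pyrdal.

With Qororn and Marrax, Bryhex is earned (B6).
With Bryhex and Qororn, Xantov is earned (B2).
With Bryhex and Qororn, Yortam is earned (B4).
With Xantov and Qororn, Pyrdal is earned (B5).
Tovfal would need Xantov, Bryhex, and Valeld (B3), but Valeld is never earned.
Yortam: reached.
Pyrdal: reached.
Reached: Yortam and Pyrdal — 2 of the 3.

2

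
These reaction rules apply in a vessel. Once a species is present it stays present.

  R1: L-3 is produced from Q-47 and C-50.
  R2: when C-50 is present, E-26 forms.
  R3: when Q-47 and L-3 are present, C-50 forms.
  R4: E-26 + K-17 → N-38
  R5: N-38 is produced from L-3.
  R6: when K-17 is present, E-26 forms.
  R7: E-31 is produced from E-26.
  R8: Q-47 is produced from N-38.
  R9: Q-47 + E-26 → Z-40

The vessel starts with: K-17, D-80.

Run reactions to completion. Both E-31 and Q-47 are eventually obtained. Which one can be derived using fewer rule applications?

E-31: K-17 present → E-26 forms (R6). E-26 present → E-31 forms (R7). [2 rule applications]
Q-47: K-17 present → E-26 forms (R6). E-26 and K-17 present → N-38 forms (R4). N-38 present → Q-47 forms (R8). [3 rule applications]
E-31 needs fewer.

E-31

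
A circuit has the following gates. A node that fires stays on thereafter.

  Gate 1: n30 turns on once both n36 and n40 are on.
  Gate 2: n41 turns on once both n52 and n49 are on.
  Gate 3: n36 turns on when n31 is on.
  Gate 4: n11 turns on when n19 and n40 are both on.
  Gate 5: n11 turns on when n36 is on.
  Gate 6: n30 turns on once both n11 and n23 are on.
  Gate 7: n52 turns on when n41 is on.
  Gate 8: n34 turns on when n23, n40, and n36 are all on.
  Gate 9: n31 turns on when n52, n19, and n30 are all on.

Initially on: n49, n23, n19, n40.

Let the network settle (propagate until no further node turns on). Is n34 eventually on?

n34 would need n23, n40, and n36 (Gate 8), but n36 never turns on.

No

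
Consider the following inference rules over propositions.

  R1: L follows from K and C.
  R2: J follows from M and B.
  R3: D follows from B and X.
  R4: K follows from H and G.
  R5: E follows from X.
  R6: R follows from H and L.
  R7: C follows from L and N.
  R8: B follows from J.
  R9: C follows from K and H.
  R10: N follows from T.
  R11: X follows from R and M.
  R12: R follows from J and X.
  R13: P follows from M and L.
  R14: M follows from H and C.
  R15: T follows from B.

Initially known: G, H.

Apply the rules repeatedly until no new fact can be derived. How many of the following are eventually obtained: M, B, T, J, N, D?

1

H and G hold, so K follows (R4).
From K and H, R9 gives C.
From H and C, R14 gives M.
M: reached.
B would need J (R8), but J is never established.
T would need B (R15), but B is never established.
J would need M and B (R2), but B is never established.
N would need T (R10), but T is never established.
D would need B and X (R3), but B is never established.
Reached: M — 1 of the 6.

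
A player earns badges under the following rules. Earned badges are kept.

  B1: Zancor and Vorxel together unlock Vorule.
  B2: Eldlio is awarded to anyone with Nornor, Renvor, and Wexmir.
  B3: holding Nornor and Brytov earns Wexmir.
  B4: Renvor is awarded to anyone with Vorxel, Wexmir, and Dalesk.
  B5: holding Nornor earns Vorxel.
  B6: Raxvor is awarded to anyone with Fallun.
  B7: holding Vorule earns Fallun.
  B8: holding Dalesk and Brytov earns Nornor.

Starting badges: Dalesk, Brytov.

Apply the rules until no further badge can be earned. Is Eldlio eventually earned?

Yes

With Dalesk and Brytov, Nornor is earned (B8).
With Nornor, Vorxel is earned (B5).
With Nornor and Brytov, Wexmir is earned (B3).
With Vorxel, Wexmir, and Dalesk, Renvor is earned (B4).
With Nornor, Renvor, and Wexmir, Eldlio is earned (B2).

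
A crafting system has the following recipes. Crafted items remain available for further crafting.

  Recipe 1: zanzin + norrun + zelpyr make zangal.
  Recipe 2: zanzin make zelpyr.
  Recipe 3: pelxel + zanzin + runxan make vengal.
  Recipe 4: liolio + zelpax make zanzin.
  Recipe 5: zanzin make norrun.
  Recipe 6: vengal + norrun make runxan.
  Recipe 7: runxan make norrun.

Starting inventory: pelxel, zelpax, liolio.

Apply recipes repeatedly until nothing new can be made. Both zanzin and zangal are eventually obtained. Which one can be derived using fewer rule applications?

zanzin

zanzin: Using Recipe 4, liolio and zelpax make zanzin. [1 rule application]
zangal: liolio + zelpax → zanzin (Recipe 4). Using Recipe 5, zanzin makes norrun. Using Recipe 2, zanzin makes zelpyr. zanzin + norrun + zelpyr → zangal (Recipe 1). [4 rule applications]
zanzin needs fewer.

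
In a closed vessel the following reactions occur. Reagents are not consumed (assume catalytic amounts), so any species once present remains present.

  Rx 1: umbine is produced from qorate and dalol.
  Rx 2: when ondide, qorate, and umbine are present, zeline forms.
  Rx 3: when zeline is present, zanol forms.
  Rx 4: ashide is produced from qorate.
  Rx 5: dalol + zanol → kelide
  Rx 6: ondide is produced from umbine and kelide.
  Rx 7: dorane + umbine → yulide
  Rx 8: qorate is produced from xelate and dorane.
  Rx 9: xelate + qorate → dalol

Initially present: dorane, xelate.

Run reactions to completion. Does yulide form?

xelate and dorane present → qorate forms (Rx 8).
xelate and qorate present → dalol forms (Rx 9).
qorate and dalol present → umbine forms (Rx 1).
dorane and umbine present → yulide forms (Rx 7).

Yes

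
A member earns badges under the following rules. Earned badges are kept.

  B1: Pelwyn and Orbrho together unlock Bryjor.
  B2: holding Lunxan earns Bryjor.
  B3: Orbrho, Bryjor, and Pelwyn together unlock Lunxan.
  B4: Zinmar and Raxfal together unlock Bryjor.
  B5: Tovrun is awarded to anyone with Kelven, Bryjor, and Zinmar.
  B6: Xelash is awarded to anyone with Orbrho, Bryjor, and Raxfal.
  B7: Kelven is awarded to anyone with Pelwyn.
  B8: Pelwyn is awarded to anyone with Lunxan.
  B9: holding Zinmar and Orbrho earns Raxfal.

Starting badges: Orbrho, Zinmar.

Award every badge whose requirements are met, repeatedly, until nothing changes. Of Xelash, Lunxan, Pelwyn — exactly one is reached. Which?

Xelash

With Zinmar and Orbrho, Raxfal is earned (B9).
With Zinmar and Raxfal, Bryjor is earned (B4).
With Orbrho, Bryjor, and Raxfal, Xelash is earned (B6).
Lunxan would need Orbrho, Bryjor, and Pelwyn (B3), but Pelwyn is never earned. Pelwyn would need Lunxan (B8), but Lunxan is never earned.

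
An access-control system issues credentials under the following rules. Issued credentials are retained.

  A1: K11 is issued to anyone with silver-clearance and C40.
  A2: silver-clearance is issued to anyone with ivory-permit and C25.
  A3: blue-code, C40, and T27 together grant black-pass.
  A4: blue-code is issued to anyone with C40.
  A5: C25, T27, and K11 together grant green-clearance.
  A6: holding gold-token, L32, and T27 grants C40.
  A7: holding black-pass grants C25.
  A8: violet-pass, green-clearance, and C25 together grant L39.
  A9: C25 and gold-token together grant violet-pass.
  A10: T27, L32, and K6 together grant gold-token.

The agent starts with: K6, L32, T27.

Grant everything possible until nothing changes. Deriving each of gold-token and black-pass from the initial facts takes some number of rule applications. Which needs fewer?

gold-token

gold-token: Holding T27, L32, and K6 grants gold-token (A10). [1 rule application]
black-pass: Holding T27, L32, and K6 grants gold-token (A10). Holding gold-token, L32, and T27 grants C40 (A6). Holding C40 grants blue-code (A4). Holding blue-code, C40, and T27 grants black-pass (A3). [4 rule applications]
gold-token needs fewer.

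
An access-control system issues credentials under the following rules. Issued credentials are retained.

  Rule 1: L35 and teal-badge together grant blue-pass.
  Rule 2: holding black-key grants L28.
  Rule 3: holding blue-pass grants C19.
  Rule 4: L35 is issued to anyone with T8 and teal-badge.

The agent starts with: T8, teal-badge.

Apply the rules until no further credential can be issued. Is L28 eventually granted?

L28 would need black-key (Rule 2), but black-key is never granted.

No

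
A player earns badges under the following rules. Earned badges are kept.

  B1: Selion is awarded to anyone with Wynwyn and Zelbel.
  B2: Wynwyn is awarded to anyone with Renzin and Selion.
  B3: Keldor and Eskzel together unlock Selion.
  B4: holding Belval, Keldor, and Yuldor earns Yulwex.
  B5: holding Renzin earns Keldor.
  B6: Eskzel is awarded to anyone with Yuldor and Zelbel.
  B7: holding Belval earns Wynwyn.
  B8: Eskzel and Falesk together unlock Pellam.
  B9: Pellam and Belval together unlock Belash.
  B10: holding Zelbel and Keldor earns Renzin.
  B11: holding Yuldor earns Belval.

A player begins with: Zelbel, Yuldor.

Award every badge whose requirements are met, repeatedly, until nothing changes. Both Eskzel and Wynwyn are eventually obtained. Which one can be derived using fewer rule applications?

Eskzel: With Yuldor and Zelbel, Eskzel is earned (B6). [1 rule application]
Wynwyn: With Yuldor, Belval is earned (B11). With Belval, Wynwyn is earned (B7). [2 rule applications]
Eskzel needs fewer.

Eskzel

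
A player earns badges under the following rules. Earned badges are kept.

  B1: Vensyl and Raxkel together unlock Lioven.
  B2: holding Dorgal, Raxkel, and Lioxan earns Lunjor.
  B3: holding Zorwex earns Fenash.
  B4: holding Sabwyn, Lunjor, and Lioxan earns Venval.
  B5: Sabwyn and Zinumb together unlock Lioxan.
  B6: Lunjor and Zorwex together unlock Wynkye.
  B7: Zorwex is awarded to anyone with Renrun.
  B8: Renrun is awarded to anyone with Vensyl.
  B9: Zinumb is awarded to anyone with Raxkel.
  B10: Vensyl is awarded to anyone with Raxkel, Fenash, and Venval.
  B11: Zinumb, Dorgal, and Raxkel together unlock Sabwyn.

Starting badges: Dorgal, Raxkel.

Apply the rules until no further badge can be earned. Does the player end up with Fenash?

No

Fenash would need Zorwex (B3), but Zorwex is never earned.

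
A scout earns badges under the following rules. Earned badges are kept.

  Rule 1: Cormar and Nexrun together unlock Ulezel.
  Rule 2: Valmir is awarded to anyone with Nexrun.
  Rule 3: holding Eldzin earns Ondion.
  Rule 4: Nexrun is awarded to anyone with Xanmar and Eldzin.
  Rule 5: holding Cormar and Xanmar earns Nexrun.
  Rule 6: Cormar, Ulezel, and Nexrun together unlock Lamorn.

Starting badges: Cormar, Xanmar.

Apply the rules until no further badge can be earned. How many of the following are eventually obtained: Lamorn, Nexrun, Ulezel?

With Cormar and Xanmar, Nexrun is earned (Rule 5).
With Cormar and Nexrun, Ulezel is earned (Rule 1).
With Cormar, Ulezel, and Nexrun, Lamorn is earned (Rule 6).
Lamorn: reached.
Nexrun: reached.
Ulezel: reached.
All 3 are reached.

3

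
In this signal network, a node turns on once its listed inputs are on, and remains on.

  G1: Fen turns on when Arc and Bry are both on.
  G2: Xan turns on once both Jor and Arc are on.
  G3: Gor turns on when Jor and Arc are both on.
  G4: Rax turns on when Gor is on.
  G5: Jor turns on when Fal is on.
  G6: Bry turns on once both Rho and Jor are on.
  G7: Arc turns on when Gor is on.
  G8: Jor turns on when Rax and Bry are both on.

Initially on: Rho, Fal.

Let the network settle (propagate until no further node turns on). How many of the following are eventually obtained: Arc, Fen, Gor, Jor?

Fal is on, so Jor turns on (G5).
Arc would need Gor (G7), but Gor never turns on.
Fen would need Arc and Bry (G1), but Arc never turns on.
Gor would need Jor and Arc (G3), but Arc never turns on.
Jor: reached.
Reached: Jor — 1 of the 4.

1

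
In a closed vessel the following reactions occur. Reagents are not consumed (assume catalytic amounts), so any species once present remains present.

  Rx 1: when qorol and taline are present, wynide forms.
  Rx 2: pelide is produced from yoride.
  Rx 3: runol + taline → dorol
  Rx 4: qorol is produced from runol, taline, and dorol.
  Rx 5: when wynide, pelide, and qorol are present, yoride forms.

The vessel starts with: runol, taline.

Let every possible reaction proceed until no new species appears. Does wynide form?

Yes

runol and taline present → dorol forms (Rx 3).
runol, taline, and dorol present → qorol forms (Rx 4).
qorol and taline present → wynide forms (Rx 1).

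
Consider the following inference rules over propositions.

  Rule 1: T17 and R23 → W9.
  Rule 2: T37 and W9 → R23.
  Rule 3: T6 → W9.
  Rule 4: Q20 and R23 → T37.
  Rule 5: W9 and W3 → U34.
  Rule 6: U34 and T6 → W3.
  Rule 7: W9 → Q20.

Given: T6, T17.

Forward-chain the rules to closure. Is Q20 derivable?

T6 holds, so W9 follows (Rule 3).
W9 holds, so Q20 follows (Rule 7).

Yes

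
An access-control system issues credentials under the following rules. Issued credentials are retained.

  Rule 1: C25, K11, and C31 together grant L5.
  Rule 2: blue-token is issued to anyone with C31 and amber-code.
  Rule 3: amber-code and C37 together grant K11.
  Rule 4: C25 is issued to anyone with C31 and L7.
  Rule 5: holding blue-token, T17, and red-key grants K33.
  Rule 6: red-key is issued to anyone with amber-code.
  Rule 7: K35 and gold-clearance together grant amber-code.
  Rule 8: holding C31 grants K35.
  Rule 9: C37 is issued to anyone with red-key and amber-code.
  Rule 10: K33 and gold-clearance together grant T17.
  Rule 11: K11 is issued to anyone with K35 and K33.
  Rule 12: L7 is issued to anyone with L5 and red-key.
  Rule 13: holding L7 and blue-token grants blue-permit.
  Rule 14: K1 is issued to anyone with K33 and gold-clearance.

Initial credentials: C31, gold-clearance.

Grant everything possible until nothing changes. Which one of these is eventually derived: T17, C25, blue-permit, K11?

Holding C31 grants K35 (Rule 8).
Holding K35 and gold-clearance grants amber-code (Rule 7).
Holding amber-code grants red-key (Rule 6).
Holding red-key and amber-code grants C37 (Rule 9).
Holding amber-code and C37 grants K11 (Rule 3).
blue-permit would need L7 and blue-token (Rule 13), but L7 is never granted. T17 would need K33 and gold-clearance (Rule 10), but K33 is never granted. C25 would need C31 and L7 (Rule 4), but L7 is never granted.

K11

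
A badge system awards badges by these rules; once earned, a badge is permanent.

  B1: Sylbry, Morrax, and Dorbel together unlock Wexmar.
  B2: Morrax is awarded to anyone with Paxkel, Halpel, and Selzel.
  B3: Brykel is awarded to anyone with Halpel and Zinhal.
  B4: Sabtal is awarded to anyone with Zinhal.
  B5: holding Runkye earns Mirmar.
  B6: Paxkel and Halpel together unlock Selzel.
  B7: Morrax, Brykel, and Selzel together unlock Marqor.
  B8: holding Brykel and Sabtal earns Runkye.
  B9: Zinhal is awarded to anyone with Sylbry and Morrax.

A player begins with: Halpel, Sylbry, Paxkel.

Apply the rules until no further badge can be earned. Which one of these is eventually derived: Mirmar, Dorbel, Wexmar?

With Paxkel and Halpel, Selzel is earned (B6).
With Paxkel, Halpel, and Selzel, Morrax is earned (B2).
With Sylbry and Morrax, Zinhal is earned (B9).
With Zinhal, Sabtal is earned (B4).
With Halpel and Zinhal, Brykel is earned (B3).
With Brykel and Sabtal, Runkye is earned (B8).
With Runkye, Mirmar is earned (B5).
No rule produces Dorbel, and it is not given. Wexmar would need Sylbry, Morrax, and Dorbel (B1), but Dorbel is never earned.

Mirmar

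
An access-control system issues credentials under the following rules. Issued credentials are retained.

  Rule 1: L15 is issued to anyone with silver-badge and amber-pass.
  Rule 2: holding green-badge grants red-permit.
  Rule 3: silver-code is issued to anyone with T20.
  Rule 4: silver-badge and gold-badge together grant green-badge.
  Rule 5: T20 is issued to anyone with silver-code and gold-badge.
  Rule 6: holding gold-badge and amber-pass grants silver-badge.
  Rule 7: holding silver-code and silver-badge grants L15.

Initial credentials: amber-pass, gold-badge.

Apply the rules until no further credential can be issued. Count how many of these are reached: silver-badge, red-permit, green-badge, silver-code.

Holding gold-badge and amber-pass grants silver-badge (Rule 6).
Holding silver-badge and gold-badge grants green-badge (Rule 4).
Holding green-badge grants red-permit (Rule 2).
silver-badge: reached.
red-permit: reached.
green-badge: reached.
silver-code would need T20 (Rule 3), but T20 is never granted.
Reached: silver-badge, red-permit, and green-badge — 3 of the 4.

3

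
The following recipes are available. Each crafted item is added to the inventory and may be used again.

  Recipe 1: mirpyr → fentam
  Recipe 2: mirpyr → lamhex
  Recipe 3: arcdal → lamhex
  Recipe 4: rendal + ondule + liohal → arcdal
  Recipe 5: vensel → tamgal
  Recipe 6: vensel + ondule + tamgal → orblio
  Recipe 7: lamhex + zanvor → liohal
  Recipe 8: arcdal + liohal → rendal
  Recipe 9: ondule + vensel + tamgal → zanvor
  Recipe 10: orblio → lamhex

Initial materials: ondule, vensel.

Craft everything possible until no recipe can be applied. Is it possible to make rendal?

No

rendal would need arcdal and liohal (Recipe 8), but arcdal is never obtained.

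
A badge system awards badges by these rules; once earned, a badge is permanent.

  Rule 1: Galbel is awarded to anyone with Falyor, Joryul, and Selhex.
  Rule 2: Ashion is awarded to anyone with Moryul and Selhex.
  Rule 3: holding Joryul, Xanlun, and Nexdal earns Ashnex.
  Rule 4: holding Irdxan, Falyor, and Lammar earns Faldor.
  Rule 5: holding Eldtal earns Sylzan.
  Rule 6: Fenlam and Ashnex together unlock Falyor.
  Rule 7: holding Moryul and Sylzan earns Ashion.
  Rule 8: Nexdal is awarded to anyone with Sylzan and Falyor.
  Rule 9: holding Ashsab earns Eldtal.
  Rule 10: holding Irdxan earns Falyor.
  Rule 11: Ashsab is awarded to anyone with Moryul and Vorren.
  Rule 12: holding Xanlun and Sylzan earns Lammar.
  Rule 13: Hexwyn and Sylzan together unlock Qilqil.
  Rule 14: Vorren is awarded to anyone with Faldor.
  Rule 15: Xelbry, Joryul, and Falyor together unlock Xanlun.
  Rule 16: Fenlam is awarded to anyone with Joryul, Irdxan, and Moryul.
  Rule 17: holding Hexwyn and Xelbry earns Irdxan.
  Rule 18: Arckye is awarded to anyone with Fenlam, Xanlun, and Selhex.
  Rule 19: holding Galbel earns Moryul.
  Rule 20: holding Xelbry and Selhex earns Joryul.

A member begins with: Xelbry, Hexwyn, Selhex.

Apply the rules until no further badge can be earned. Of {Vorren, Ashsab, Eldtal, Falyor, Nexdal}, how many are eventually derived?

1

With Hexwyn and Xelbry, Irdxan is earned (Rule 17).
With Irdxan, Falyor is earned (Rule 10).
Vorren would need Faldor (Rule 14), but Faldor is never earned.
Ashsab would need Moryul and Vorren (Rule 11), but Vorren is never earned.
Eldtal would need Ashsab (Rule 9), but Ashsab is never earned.
Falyor: reached.
Nexdal would need Sylzan and Falyor (Rule 8), but Sylzan is never earned.
Reached: Falyor — 1 of the 5.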